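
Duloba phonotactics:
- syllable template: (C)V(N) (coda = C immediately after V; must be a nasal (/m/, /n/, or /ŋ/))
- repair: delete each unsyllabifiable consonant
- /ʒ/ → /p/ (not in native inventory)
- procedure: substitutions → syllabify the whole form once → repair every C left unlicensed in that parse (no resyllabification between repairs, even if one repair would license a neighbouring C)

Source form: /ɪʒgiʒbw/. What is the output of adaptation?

ɪgi

Substitution: /ʒ/ → /p/, giving /ɪpgipbw/.
The consonants /p/, /p/, /b/, /w/ cannot be parsed into a legal (C)V(N) syllable (only a nasal (/m/, /n/, or /ŋ/) is licensed in coda position; onsets are limited to one consonant).
Each unlicensed consonant is deleted: /p/, /p/, /b/, /w/.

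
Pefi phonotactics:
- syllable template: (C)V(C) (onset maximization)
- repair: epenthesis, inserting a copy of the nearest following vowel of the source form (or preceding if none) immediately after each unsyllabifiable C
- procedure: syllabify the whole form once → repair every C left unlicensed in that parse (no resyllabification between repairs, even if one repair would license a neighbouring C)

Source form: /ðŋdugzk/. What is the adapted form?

ðuŋudugzuku

Syllabifying with onset maximization leaves /ð/, /ŋ/, /z/, /k/ stranded (at most one coda consonant is licensed; onsets are limited to one consonant).
Each unlicensed consonant becomes the onset of a new syllable: /ð/ → /ðu/, /ŋ/ → /ŋu/, /z/ → /zu/, /k/ → /ku/.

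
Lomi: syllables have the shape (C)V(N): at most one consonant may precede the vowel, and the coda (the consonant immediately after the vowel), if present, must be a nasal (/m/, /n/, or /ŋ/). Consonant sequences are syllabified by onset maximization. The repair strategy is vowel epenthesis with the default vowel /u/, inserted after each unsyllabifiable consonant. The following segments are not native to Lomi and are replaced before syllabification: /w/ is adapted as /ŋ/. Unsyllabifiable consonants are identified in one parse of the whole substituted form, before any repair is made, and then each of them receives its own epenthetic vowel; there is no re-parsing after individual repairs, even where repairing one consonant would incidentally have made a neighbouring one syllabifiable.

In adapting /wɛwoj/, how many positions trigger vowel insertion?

1

After substitution the input is /ŋɛŋoj/.
The unsyllabifiable consonants are /j/; each receives one epenthetic vowel.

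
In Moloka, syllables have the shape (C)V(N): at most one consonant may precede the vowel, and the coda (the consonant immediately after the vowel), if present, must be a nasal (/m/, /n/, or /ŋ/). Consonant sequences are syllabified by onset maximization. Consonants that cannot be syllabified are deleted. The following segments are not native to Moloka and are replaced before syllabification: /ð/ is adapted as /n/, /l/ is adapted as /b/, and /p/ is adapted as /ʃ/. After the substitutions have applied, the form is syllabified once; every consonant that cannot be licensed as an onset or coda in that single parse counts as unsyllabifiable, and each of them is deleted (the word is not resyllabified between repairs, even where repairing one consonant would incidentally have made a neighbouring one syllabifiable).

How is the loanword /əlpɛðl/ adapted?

Substitution: /l/ → /b/, /p/ → /ʃ/, /ð/ → /n/, giving /əbʃɛnb/.
Syllabifying with onset maximization leaves /b/, /b/ stranded (only a nasal (/m/, /n/, or /ŋ/) is licensed in coda position; onsets are limited to one consonant).
Deletion applies to /b/, /b/.

əʃɛn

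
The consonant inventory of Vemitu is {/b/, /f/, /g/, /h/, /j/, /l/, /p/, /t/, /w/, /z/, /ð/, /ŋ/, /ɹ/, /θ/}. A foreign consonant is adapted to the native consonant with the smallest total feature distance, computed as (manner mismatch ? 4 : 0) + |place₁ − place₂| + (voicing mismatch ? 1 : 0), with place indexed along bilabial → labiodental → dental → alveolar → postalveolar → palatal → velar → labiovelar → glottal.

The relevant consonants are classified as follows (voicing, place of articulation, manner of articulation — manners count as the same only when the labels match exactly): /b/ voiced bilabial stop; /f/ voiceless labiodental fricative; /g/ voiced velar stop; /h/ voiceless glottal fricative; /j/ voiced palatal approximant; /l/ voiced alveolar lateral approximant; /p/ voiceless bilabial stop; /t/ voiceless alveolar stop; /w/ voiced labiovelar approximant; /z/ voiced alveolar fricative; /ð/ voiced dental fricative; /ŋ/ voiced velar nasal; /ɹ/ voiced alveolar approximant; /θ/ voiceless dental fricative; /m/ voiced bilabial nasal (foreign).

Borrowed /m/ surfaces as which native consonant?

b

/b/ is closest: manner differs (nasal→stop, +4), place distance 0 (bilabial→bilabial), same voicing; total 4. Next closest is /p/ at distance 5.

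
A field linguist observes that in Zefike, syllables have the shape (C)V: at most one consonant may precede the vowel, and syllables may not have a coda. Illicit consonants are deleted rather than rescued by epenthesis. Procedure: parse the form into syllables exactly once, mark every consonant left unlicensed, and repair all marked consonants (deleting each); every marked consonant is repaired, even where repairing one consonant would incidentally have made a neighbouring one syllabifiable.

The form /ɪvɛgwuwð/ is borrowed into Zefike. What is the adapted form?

ɪvɛwu

The consonants /g/, /w/, /ð/ cannot be parsed into a legal (C)V syllable (no codas are permitted; onsets are limited to one consonant).
Deletion applies to /g/, /w/, /ð/.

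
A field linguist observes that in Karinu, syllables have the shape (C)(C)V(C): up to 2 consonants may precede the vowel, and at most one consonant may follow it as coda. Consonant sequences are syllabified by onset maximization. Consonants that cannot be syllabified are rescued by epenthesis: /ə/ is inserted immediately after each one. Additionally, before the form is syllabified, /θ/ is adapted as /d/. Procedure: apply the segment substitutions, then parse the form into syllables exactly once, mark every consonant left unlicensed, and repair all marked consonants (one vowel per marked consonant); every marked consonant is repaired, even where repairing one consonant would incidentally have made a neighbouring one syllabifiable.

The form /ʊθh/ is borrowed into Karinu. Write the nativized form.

ʊdhə

Substitution: /θ/ → /d/, giving /ʊdh/.
Syllabifying with onset maximization leaves /h/ stranded (at most one coda consonant is licensed; onsets may contain at most 2 consonants).
Each unlicensed consonant becomes the onset of a new syllable: /h/ → /hə/.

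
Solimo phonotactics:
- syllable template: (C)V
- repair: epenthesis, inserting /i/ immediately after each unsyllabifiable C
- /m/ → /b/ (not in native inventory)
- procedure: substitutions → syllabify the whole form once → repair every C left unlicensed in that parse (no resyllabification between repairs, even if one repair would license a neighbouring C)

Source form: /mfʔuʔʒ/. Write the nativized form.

bifiʔuʔiʒi

Substitution: /m/ → /b/, giving /bfʔuʔʒ/.
The consonants /b/, /f/, /ʔ/, /ʒ/ cannot be parsed into a legal (C)V syllable (no codas are permitted; onsets are limited to one consonant).
Each unlicensed consonant becomes the onset of a new syllable: /b/ → /bi/, /f/ → /fi/, /ʔ/ → /ʔi/, /ʒ/ → /ʒi/.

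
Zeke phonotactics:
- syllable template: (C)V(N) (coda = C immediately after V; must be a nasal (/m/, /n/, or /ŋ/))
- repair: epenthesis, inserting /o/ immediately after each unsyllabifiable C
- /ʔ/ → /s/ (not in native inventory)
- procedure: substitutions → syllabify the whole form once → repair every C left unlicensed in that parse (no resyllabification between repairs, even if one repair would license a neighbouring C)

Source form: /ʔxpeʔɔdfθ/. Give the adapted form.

soxopesɔdofoθo

Substitution: /ʔ/ → /s/, giving /sxpesɔdfθ/.
The consonants /s/, /x/, /d/, /f/, /θ/ cannot be parsed into a legal (C)V(N) syllable (only a nasal (/m/, /n/, or /ŋ/) is licensed in coda position; onsets are limited to one consonant).
Each unlicensed consonant becomes the onset of a new syllable: /s/ → /so/, /x/ → /xo/, /d/ → /do/, /f/ → /fo/, /θ/ → /θo/.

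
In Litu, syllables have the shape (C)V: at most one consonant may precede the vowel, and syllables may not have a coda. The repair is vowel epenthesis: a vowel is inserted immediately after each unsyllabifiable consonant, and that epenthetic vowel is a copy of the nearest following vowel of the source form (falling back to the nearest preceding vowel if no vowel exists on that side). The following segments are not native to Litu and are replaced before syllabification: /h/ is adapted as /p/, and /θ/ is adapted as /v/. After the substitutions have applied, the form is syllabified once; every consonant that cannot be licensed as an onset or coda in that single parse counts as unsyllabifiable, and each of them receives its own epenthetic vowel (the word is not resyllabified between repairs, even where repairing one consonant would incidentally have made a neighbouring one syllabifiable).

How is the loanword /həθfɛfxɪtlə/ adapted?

Substitution: /h/ → /p/, /θ/ → /v/, giving /pəvfɛfxɪtlə/.
Under (C)V, the unsyllabifiable consonants are /v/, /f/, /t/ (no codas are permitted; onsets are limited to one consonant).
Inserting the epenthetic vowel yields /v/ → /vɛ/, /f/ → /fɪ/, /t/ → /tə/.

pəvɛfɛfɪxɪtələ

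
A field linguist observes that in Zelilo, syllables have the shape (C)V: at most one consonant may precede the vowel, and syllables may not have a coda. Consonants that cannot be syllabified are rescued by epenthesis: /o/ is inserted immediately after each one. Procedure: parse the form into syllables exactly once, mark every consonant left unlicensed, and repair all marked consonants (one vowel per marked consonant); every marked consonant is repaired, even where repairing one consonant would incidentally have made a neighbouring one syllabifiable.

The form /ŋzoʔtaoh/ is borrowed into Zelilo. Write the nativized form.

ŋozoʔotaoho

Syllabifying with onset maximization leaves /ŋ/, /ʔ/, /h/ stranded (no codas are permitted; onsets are limited to one consonant).
Inserting the epenthetic vowel yields /ŋ/ → /ŋo/, /ʔ/ → /ʔo/, /h/ → /ho/.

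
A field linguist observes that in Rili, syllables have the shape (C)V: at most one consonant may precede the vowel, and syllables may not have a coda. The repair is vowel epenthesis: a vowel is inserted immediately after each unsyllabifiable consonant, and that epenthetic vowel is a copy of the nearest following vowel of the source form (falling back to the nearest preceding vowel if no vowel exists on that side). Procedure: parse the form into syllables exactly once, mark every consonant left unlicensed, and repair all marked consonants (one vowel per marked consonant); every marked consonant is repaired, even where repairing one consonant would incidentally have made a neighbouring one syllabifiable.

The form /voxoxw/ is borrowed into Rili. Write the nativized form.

voxoxowo

Syllabifying with onset maximization leaves /x/, /w/ stranded (no codas are permitted; onsets are limited to one consonant).
Inserting the epenthetic vowel yields /x/ → /xo/, /w/ → /wo/.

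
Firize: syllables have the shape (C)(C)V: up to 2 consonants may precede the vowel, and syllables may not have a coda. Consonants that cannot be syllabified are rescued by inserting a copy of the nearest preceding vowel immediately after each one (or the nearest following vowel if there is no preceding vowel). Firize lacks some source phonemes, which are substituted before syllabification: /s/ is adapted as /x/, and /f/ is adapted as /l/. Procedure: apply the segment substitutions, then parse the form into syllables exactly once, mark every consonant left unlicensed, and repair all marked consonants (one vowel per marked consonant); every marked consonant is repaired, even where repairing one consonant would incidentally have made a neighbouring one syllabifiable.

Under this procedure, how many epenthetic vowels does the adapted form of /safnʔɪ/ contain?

1

After substitution the input is /xalnʔɪ/.
The unsyllabifiable consonants are /l/; each receives one epenthetic vowel.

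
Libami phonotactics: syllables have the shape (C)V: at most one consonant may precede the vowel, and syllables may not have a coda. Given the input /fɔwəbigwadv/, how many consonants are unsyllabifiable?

Syllabifying with onset maximization leaves /g/, /d/, /v/ stranded (no codas are permitted; onsets are limited to one consonant).

3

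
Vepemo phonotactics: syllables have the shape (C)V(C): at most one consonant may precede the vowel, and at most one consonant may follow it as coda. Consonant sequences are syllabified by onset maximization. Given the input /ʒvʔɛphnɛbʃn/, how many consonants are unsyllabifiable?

The consonants /ʒ/, /v/, /h/, /ʃ/, /n/ cannot be parsed into a legal (C)V(C) syllable (at most one coda consonant is licensed; onsets are limited to one consonant).

5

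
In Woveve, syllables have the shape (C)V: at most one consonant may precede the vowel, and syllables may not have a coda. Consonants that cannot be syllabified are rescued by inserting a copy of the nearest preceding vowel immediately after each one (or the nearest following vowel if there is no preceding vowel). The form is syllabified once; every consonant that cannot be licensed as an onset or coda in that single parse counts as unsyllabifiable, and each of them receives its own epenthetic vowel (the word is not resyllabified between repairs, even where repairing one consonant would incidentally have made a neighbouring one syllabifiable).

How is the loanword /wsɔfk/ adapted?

The consonants /w/, /f/, /k/ cannot be parsed into a legal (C)V syllable (no codas are permitted; onsets are limited to one consonant).
Inserting the epenthetic vowel yields /w/ → /wɔ/, /f/ → /fɔ/, /k/ → /kɔ/.

wɔsɔfɔkɔ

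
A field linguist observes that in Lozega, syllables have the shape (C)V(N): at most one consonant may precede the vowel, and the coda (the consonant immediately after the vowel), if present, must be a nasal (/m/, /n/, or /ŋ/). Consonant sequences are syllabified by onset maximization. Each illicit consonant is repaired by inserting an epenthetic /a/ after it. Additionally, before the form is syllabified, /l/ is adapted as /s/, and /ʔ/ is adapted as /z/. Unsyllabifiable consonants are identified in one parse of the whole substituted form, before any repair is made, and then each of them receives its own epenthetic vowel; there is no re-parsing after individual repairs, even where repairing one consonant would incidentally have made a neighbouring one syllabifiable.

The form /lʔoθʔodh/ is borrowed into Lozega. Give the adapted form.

Substitution: /l/ → /s/, /ʔ/ → /z/, giving /szoθzodh/.
Under (C)V(N), the unsyllabifiable consonants are /s/, /θ/, /d/, /h/ (only a nasal (/m/, /n/, or /ŋ/) is licensed in coda position; onsets are limited to one consonant).
Each unlicensed consonant becomes the onset of a new syllable: /s/ → /sa/, /θ/ → /θa/, /d/ → /da/, /h/ → /ha/.

sazoθazodaha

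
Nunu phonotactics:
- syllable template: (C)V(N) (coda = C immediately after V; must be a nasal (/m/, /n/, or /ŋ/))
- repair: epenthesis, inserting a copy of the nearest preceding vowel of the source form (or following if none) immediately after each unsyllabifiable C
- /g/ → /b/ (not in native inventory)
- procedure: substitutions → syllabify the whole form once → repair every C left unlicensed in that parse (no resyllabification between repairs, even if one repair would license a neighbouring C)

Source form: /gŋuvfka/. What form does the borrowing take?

buŋuvufuka

Substitution: /g/ → /b/, giving /bŋuvfka/.
The consonants /b/, /v/, /f/ cannot be parsed into a legal (C)V(N) syllable (only a nasal (/m/, /n/, or /ŋ/) is licensed in coda position; onsets are limited to one consonant).
Inserting the epenthetic vowel yields /b/ → /bu/, /v/ → /vu/, /f/ → /fu/.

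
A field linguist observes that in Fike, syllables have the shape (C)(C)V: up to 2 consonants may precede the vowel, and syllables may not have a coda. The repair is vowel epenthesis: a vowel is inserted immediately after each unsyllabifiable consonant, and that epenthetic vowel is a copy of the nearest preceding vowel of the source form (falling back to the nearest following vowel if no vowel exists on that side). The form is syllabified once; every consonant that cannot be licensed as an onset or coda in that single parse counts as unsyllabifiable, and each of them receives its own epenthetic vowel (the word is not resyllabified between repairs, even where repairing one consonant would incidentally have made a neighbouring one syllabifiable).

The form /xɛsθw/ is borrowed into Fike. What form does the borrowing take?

xɛsɛθɛwɛ

Under (C)(C)V, the unsyllabifiable consonants are /s/, /θ/, /w/ (no codas are permitted; onsets may contain at most 2 consonants).
Inserting the epenthetic vowel yields /s/ → /sɛ/, /θ/ → /θɛ/, /w/ → /wɛ/.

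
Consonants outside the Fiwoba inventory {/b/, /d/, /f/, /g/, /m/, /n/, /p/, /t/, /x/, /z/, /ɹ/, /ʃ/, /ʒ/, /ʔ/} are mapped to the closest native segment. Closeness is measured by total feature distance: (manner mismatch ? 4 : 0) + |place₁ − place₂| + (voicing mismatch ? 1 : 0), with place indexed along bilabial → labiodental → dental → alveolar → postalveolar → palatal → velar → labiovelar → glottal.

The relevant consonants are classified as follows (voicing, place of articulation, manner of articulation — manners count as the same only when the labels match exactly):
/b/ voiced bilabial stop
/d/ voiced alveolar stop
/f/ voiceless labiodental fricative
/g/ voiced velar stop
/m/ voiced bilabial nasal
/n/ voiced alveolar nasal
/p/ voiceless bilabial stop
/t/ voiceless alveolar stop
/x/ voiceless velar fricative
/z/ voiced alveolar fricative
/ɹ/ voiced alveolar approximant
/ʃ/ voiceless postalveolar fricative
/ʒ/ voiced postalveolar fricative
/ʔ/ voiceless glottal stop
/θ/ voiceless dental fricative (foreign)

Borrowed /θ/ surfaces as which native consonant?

/f/ is closest: same manner (fricative), place distance 1 (dental→labiodental), same voicing; total 1. Next closest is /z/ at distance 2.

f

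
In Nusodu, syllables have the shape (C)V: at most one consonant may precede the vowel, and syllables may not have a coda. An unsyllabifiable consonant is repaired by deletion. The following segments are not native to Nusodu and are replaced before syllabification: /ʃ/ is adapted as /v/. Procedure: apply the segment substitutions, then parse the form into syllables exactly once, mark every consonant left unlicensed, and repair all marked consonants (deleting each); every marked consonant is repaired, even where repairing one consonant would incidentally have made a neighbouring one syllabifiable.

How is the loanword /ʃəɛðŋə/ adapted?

Substitution: /ʃ/ → /v/, giving /vəɛðŋə/.
Under (C)V, the unsyllabifiable consonants are /ð/ (no codas are permitted; onsets are limited to one consonant).
Deleting the stranded consonants removes /ð/.

vəɛŋə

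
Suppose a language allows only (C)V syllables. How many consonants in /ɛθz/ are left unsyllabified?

2

The consonants /θ/, /z/ cannot be parsed into a legal (C)V syllable (no codas are permitted; onsets are limited to one consonant).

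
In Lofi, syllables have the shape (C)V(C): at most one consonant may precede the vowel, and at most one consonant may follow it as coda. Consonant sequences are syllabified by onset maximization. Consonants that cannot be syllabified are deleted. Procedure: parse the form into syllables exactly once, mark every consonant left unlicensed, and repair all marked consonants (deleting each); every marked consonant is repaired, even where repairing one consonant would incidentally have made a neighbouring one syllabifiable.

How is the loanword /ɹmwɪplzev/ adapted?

Under (C)V(C), the unsyllabifiable consonants are /ɹ/, /m/, /l/ (at most one coda consonant is licensed; onsets are limited to one consonant).
Each unlicensed consonant is deleted: /ɹ/, /m/, /l/.

wɪpzev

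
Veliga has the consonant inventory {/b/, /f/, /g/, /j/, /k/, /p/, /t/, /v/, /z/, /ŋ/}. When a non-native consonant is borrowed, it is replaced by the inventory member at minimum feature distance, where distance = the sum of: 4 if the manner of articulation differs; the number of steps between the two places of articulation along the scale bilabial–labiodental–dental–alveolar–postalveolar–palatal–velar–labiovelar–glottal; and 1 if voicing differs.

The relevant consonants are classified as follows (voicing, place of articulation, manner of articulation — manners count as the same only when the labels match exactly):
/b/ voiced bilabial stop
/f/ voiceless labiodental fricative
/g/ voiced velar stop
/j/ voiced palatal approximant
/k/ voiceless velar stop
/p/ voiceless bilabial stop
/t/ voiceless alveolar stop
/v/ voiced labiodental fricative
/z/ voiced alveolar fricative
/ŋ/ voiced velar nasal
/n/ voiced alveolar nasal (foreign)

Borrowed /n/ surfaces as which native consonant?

/ŋ/ is closest: same manner (nasal), place distance 3 (alveolar→velar), same voicing; total 3. Next closest is /z/ at distance 4.

ŋ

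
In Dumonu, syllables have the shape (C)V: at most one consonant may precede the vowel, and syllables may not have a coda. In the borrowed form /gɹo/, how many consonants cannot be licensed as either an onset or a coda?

1

The consonants /g/ cannot be parsed into a legal (C)V syllable (no codas are permitted; onsets are limited to one consonant).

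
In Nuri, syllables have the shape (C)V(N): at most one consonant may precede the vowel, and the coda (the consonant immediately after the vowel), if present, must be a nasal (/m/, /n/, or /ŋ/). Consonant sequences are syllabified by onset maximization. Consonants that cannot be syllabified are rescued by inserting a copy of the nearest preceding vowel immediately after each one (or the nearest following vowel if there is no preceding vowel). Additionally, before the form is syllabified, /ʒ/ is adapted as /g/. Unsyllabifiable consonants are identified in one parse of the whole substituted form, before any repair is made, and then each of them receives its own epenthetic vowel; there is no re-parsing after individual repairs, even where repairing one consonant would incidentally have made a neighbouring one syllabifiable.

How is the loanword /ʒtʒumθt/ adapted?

gutugumθutu

Substitution: /ʒ/ → /g/, giving /gtgumθt/.
The consonants /g/, /t/, /θ/, /t/ cannot be parsed into a legal (C)V(N) syllable (only a nasal (/m/, /n/, or /ŋ/) is licensed in coda position; onsets are limited to one consonant).
Each unlicensed consonant becomes the onset of a new syllable: /g/ → /gu/, /t/ → /tu/, /θ/ → /θu/, /t/ → /tu/.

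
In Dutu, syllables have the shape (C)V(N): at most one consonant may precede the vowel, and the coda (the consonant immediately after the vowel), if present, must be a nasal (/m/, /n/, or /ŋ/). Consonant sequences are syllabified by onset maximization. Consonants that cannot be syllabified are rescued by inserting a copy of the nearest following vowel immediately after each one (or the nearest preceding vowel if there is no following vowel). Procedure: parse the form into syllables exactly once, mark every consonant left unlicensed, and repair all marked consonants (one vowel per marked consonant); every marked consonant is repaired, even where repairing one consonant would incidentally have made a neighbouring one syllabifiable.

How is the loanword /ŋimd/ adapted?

Syllabifying with onset maximization leaves /d/ stranded (only a nasal (/m/, /n/, or /ŋ/) is licensed in coda position; onsets are limited to one consonant).
Inserting the epenthetic vowel yields /d/ → /di/.

ŋimdi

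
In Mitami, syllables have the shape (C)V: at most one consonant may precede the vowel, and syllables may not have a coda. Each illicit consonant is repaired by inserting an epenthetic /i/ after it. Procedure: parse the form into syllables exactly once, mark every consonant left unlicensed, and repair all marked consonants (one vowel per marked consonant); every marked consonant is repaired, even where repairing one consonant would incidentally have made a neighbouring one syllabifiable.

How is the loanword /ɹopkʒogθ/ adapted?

ɹopikiʒogiθi

Syllabifying with onset maximization leaves /p/, /k/, /g/, /θ/ stranded (no codas are permitted; onsets are limited to one consonant).
Epenthesis after each stranded consonant: /p/ → /pi/, /k/ → /ki/, /g/ → /gi/, /θ/ → /θi/.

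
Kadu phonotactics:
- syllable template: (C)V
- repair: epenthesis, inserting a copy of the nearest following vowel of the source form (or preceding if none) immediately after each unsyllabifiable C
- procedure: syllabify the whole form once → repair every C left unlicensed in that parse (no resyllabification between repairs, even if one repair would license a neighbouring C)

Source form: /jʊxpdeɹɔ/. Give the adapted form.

jʊxepedeɹɔ

Under (C)V, the unsyllabifiable consonants are /x/, /p/ (no codas are permitted; onsets are limited to one consonant).
Inserting the epenthetic vowel yields /x/ → /xe/, /p/ → /pe/.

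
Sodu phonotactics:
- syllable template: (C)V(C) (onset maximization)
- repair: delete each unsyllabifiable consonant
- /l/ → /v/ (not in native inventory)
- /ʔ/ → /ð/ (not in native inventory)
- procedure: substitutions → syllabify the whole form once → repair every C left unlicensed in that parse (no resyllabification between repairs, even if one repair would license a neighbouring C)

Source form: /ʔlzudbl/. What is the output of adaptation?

zud

Substitution: /ʔ/ → /ð/, /l/ → /v/, giving /ðvzudbv/.
Syllabifying with onset maximization leaves /ð/, /v/, /b/, /v/ stranded (at most one coda consonant is licensed; onsets are limited to one consonant).
Each unlicensed consonant is deleted: /ð/, /v/, /b/, /v/.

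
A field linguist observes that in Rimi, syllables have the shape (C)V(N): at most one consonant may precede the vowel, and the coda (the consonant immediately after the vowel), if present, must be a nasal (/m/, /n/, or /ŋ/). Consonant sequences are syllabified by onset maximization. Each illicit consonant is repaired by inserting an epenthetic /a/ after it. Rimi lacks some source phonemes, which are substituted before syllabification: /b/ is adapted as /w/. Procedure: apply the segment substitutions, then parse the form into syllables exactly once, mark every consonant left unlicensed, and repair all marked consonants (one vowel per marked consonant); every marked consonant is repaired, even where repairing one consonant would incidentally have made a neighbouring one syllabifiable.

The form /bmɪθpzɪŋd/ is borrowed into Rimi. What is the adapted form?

Substitution: /b/ → /w/, giving /wmɪθpzɪŋd/.
Under (C)V(N), the unsyllabifiable consonants are /w/, /θ/, /p/, /d/ (only a nasal (/m/, /n/, or /ŋ/) is licensed in coda position; onsets are limited to one consonant).
Each unlicensed consonant becomes the onset of a new syllable: /w/ → /wa/, /θ/ → /θa/, /p/ → /pa/, /d/ → /da/.

wamɪθapazɪŋda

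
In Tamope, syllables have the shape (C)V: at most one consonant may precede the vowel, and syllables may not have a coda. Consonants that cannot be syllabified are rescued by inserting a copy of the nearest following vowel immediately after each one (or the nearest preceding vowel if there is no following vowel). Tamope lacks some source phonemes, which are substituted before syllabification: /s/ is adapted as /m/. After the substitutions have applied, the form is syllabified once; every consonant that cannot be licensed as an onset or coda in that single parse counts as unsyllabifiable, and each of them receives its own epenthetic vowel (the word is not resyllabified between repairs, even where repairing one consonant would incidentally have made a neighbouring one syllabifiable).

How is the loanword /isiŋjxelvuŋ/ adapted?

Substitution: /s/ → /m/, giving /imiŋjxelvuŋ/.
Under (C)V, the unsyllabifiable consonants are /ŋ/, /j/, /l/, /ŋ/ (no codas are permitted; onsets are limited to one consonant).
Epenthesis after each stranded consonant: /ŋ/ → /ŋe/, /j/ → /je/, /l/ → /lu/, /ŋ/ → /ŋu/.

imiŋejexeluvuŋu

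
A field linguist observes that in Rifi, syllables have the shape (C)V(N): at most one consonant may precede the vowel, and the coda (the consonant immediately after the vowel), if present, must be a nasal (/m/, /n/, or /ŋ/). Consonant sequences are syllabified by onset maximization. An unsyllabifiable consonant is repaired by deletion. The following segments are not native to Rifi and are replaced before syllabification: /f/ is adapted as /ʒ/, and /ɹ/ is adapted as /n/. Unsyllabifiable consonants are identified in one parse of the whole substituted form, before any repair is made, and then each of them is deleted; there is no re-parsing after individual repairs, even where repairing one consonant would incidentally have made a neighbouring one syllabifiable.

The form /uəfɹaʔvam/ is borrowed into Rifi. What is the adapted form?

Substitution: /f/ → /ʒ/, /ɹ/ → /n/, giving /uəʒnaʔvam/.
The consonants /ʒ/, /ʔ/ cannot be parsed into a legal (C)V(N) syllable (only a nasal (/m/, /n/, or /ŋ/) is licensed in coda position; onsets are limited to one consonant).
Deleting the stranded consonants removes /ʒ/, /ʔ/.

uənavam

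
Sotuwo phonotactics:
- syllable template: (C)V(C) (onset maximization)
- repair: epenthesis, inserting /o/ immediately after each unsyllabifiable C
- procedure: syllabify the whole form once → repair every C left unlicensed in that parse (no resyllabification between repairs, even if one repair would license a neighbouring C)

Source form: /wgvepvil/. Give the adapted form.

wogovepvil

The consonants /w/, /g/ cannot be parsed into a legal (C)V(C) syllable (at most one coda consonant is licensed; onsets are limited to one consonant).
Epenthesis after each stranded consonant: /w/ → /wo/, /g/ → /go/.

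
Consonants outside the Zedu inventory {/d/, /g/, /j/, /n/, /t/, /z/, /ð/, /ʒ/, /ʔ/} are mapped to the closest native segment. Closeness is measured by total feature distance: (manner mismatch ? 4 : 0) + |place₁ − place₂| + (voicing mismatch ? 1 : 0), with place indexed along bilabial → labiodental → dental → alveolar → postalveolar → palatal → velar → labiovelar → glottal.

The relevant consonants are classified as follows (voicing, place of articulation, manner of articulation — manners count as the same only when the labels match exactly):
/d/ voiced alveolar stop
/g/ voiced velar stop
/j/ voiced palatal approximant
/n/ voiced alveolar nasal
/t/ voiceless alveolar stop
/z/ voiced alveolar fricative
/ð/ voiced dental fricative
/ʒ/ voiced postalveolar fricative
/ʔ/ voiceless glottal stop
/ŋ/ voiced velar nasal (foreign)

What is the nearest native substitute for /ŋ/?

n

/n/ is closest: same manner (nasal), place distance 3 (velar→alveolar), same voicing; total 3. Next closest is /g/ at distance 4.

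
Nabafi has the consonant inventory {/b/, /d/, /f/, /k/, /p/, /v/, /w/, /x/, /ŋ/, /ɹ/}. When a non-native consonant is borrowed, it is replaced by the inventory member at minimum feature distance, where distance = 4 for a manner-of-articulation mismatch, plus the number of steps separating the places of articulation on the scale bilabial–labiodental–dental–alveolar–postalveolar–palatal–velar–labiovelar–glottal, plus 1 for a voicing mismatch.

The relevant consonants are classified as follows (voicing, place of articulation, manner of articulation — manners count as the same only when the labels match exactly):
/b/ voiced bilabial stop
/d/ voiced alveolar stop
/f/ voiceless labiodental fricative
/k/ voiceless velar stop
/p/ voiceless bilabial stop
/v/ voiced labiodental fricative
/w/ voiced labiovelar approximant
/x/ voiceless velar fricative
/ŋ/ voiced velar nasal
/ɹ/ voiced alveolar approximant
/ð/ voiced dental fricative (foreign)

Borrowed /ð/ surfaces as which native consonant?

/v/ is closest: same manner (fricative), place distance 1 (dental→labiodental), same voicing; total 1. Next closest is /f/ at distance 2.

v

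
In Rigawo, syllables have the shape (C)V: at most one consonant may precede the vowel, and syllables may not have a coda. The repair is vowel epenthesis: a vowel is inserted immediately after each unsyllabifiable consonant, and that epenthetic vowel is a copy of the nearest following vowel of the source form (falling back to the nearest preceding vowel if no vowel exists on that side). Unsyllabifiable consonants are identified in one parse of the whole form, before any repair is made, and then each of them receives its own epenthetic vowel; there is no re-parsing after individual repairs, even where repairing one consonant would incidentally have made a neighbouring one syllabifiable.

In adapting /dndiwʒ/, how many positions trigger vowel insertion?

The unsyllabifiable consonants are /d/, /n/, /w/, /ʒ/; each receives one epenthetic vowel.

4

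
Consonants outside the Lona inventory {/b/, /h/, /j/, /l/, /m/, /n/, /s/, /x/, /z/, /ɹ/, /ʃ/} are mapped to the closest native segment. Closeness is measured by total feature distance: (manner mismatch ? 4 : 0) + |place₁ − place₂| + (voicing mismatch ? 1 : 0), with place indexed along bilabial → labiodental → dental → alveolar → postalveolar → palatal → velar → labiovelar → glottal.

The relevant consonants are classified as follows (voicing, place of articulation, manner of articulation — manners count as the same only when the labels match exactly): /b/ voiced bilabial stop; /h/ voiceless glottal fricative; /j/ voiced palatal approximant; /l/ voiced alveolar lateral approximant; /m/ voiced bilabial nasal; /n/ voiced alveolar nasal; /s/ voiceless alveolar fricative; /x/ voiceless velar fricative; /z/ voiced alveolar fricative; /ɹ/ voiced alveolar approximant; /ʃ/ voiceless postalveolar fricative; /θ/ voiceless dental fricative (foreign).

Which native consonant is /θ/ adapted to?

/s/ is closest: same manner (fricative), place distance 1 (dental→alveolar), same voicing; total 1. Next closest is /z/ at distance 2.

s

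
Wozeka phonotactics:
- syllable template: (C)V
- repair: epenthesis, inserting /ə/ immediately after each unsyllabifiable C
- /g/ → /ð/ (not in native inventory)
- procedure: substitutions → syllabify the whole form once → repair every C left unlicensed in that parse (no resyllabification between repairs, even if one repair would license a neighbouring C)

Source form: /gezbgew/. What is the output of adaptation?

ðezəbəðewə

Substitution: /g/ → /ð/, giving /ðezbðew/.
Under (C)V, the unsyllabifiable consonants are /z/, /b/, /w/ (no codas are permitted; onsets are limited to one consonant).
Epenthesis after each stranded consonant: /z/ → /zə/, /b/ → /bə/, /w/ → /wə/.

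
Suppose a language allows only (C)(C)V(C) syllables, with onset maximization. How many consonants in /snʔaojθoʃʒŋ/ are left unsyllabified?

3

Syllabifying with onset maximization leaves /s/, /ʒ/, /ŋ/ stranded (at most one coda consonant is licensed; onsets may contain at most 2 consonants).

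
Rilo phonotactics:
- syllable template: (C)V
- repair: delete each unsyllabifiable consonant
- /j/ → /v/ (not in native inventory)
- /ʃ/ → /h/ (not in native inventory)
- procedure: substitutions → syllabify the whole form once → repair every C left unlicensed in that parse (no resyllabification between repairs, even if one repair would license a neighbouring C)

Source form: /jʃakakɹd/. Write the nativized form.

Substitution: /j/ → /v/, /ʃ/ → /h/, giving /vhakakɹd/.
The consonants /v/, /k/, /ɹ/, /d/ cannot be parsed into a legal (C)V syllable (no codas are permitted; onsets are limited to one consonant).
Deleting the stranded consonants removes /v/, /k/, /ɹ/, /d/.

haka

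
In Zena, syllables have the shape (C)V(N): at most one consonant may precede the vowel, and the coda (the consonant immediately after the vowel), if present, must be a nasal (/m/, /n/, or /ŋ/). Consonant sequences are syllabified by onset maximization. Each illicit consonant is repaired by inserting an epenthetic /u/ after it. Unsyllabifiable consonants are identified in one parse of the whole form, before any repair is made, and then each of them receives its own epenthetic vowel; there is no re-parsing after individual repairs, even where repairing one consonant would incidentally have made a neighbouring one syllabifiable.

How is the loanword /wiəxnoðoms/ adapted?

wiəxunoðomsu

Under (C)V(N), the unsyllabifiable consonants are /x/, /s/ (only a nasal (/m/, /n/, or /ŋ/) is licensed in coda position; onsets are limited to one consonant).
Inserting the epenthetic vowel yields /x/ → /xu/, /s/ → /su/.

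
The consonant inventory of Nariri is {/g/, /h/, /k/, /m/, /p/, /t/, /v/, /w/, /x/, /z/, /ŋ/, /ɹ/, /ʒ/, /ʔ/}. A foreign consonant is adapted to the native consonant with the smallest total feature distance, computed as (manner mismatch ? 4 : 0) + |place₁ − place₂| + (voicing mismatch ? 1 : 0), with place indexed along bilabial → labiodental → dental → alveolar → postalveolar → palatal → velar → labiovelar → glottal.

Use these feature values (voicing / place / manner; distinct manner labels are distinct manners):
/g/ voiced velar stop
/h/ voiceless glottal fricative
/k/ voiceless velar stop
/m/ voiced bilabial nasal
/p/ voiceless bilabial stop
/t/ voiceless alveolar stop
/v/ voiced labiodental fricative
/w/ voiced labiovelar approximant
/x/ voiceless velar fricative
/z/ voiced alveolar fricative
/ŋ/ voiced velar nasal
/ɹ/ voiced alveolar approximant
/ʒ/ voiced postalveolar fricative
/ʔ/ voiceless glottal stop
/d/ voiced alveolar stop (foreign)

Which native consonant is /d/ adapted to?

t

/t/ is closest: same manner (stop), place distance 0 (alveolar→alveolar), voicing differs (+1); total 1. Next closest is /g/ at distance 3.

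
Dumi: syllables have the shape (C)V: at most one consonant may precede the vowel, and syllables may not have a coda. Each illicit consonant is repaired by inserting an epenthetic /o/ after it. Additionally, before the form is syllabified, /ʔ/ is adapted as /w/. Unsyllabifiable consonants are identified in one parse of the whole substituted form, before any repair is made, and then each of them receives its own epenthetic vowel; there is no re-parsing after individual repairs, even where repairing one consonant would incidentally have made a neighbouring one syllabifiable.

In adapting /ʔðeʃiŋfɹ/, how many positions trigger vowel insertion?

4

After substitution the input is /wðeʃiŋfɹ/.
The unsyllabifiable consonants are /w/, /ŋ/, /f/, /ɹ/; each receives one epenthetic vowel.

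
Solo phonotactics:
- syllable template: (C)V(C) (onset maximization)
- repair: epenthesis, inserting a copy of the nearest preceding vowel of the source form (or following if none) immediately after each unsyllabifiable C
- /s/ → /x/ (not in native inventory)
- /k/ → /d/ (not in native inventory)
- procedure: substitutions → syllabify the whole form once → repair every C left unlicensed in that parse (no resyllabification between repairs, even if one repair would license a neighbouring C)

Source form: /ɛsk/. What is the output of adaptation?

ɛxdɛ

Substitution: /s/ → /x/, /k/ → /d/, giving /ɛxd/.
The consonants /d/ cannot be parsed into a legal (C)V(C) syllable (at most one coda consonant is licensed; onsets are limited to one consonant).
Inserting the epenthetic vowel yields /d/ → /dɛ/.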